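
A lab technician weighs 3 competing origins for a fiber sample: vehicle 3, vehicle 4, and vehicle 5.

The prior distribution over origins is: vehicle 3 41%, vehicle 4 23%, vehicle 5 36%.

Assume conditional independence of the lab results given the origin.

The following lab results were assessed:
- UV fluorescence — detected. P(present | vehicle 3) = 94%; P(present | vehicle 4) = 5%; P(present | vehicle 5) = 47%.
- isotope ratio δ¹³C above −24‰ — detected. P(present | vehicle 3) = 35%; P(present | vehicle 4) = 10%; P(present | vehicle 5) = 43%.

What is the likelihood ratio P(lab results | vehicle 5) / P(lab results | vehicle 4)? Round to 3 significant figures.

40.4

The Bayes factor is the ratio of the joint likelihoods of the lab result pattern under the two hypotheses.
  vehicle 5: 0.47 × 0.43 = 0.2021
  vehicle 4: 0.05 × 0.10 = 0.005
Bayes factor = 0.2021 / 0.005 ≈ 40.4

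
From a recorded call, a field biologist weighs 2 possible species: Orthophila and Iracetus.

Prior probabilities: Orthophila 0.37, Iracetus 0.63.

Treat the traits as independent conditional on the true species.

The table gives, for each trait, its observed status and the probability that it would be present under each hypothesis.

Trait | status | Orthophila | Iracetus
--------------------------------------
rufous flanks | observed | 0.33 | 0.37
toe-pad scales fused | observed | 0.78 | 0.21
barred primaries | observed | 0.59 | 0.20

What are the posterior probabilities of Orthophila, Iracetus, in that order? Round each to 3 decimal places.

0.852, 0.148

For each hypothesis, the unnormalized posterior weight is prior × product of the trait likelihoods:
  Orthophila: 0.37 × 0.33 × 0.78 × 0.59 = 0.05619
  Iracetus: 0.63 × 0.37 × 0.21 × 0.20 = 0.0097902
The unnormalized weights sum to 0.065981.
P(Orthophila | evidence) = 0.05619 / 0.065981 ≈ 0.852
P(Iracetus | evidence) = 0.0097902 / 0.065981 ≈ 0.148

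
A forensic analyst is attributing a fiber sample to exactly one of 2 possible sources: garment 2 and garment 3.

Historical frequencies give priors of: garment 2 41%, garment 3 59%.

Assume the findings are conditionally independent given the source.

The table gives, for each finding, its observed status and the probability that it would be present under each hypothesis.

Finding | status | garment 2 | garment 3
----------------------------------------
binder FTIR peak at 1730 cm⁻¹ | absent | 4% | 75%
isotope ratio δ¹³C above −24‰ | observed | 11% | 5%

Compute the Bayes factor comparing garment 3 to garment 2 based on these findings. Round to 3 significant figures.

0.118

The Bayes factor is the ratio of the joint likelihoods of the evidence pattern under the two hypotheses (using 1 − P(present | H) for each absent finding).
  garment 3: (1 − 0.75) × 0.05 = 0.0125
  garment 2: (1 − 0.04) × 0.11 = 0.1056
Bayes factor = 0.0125 / 0.1056 ≈ 0.118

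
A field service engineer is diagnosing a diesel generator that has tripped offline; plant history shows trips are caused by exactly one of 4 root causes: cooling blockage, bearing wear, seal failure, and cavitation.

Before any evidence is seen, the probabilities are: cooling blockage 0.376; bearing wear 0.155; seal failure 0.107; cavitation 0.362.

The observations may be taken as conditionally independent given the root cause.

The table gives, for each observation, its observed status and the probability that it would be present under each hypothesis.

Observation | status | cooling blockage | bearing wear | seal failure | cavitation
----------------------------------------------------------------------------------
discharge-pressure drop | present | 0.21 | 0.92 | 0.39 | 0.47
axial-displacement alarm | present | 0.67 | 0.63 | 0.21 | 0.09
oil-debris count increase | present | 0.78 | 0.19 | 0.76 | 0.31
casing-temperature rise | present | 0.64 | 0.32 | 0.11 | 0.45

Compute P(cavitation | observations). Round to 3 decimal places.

By Bayes' rule with conditional independence, the unnormalized weight for each hypothesis is prior × ∏ likelihoods:
  cooling blockage: 0.376 × 0.21 × 0.67 × 0.78 × 0.64 = 0.026409
  bearing wear: 0.155 × 0.92 × 0.63 × 0.19 × 0.32 = 0.0054622
  seal failure: 0.107 × 0.39 × 0.21 × 0.76 × 0.11 = 0.00073261
  cavitation: 0.362 × 0.47 × 0.09 × 0.31 × 0.45 = 0.0021361
Normalizing constant Z = 0.026409 + 0.0054622 + 0.00073261 + 0.0021361 = 0.03474.
P(cavitation | evidence) = 0.0021361 / 0.03474 ≈ 0.061.

0.061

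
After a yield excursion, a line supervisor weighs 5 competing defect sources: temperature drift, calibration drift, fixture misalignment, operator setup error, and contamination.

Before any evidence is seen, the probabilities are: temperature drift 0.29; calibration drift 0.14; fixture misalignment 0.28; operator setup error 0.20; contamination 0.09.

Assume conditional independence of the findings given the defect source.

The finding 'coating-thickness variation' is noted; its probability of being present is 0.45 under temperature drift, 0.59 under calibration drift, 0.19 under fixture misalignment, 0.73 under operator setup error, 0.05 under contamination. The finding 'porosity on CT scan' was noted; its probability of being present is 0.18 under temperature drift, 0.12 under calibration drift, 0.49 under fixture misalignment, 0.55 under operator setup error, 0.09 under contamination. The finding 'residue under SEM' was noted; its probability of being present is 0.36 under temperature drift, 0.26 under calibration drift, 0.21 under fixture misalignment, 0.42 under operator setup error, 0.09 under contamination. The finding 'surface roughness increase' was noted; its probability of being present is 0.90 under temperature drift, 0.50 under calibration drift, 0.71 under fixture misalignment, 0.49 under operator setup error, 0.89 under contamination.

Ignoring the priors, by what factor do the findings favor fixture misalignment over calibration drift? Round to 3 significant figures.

1.51

The Bayes factor is the ratio of the joint likelihoods of the evidence pattern under the two hypotheses.
  fixture misalignment: 0.19 × 0.49 × 0.21 × 0.71 = 0.013881
  calibration drift: 0.59 × 0.12 × 0.26 × 0.50 = 0.009204
Bayes factor = 0.013881 / 0.009204 ≈ 1.51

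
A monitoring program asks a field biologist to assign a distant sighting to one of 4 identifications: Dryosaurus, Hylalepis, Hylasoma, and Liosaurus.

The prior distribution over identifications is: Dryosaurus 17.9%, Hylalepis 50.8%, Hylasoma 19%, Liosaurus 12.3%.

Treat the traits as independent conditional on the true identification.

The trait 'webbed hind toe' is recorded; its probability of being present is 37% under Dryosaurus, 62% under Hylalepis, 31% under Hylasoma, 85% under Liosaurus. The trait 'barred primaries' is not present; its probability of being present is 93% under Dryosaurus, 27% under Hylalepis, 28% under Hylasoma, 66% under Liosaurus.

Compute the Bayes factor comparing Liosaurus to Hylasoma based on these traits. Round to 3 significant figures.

Take the product of per-trait likelihoods under each hypothesis (using 1 − P(present | H) for each absent trait), then divide.
  Liosaurus: 0.85 × (1 − 0.66) = 0.289
  Hylasoma: 0.31 × (1 − 0.28) = 0.2232
Bayes factor = 0.289 / 0.2232 ≈ 1.29

1.29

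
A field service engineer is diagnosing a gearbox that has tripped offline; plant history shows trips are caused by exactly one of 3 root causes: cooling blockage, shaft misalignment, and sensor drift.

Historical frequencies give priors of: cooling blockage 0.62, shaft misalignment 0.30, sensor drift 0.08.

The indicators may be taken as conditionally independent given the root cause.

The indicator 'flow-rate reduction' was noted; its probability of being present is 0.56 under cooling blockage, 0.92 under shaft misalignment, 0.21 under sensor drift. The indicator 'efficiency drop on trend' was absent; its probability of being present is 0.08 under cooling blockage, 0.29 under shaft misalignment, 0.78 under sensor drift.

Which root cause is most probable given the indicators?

cooling blockage

By Bayes' rule with conditional independence, the unnormalized weight for each hypothesis is prior × ∏ likelihoods (using 1 − P(present | H) for each absent indicator):
  cooling blockage: 0.62 × 0.56 × (1 − 0.08) = 0.31942
  shaft misalignment: 0.30 × 0.92 × (1 − 0.29) = 0.19596
  sensor drift: 0.08 × 0.21 × (1 − 0.78) = 0.003696
The unnormalized weights sum to 0.51908.
P(cooling blockage | evidence) ≈ 0.31942 / 0.51908 ≈ 0.615
P(shaft misalignment | evidence) ≈ 0.19596 / 0.51908 ≈ 0.378
P(sensor drift | evidence) ≈ 0.003696 / 0.51908 ≈ 0.007
The largest is 0.615, so cooling blockage is most probable.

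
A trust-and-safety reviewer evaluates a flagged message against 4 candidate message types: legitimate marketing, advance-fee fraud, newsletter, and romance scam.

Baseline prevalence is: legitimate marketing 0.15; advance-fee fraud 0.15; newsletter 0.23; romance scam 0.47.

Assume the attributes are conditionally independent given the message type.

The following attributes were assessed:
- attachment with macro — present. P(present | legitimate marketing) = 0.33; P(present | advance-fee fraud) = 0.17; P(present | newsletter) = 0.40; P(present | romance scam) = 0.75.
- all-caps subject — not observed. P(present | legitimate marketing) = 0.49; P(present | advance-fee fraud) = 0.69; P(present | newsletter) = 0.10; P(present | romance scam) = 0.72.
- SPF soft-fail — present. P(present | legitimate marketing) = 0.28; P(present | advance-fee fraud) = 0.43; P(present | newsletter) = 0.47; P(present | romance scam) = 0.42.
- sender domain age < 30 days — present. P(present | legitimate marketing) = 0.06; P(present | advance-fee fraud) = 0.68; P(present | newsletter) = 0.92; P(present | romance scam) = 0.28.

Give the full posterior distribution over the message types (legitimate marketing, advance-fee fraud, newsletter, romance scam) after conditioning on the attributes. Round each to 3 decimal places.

By Bayes' rule with conditional independence, the unnormalized weight for each hypothesis is prior × ∏ likelihoods (using 1 − P(present | H) for each absent attribute):
  legitimate marketing: 0.15 × 0.33 × (1 − 0.49) × 0.28 × 0.06 = 0.00042412
  advance-fee fraud: 0.15 × 0.17 × (1 − 0.69) × 0.43 × 0.68 = 0.0023114
  newsletter: 0.23 × 0.40 × (1 − 0.10) × 0.47 × 0.92 = 0.035803
  romance scam: 0.47 × 0.75 × (1 − 0.72) × 0.42 × 0.28 = 0.011607
Marginal likelihood of the evidence = 0.050145.
P(legitimate marketing | evidence) = 0.00042412 / 0.050145 ≈ 0.008
P(advance-fee fraud | evidence) = 0.0023114 / 0.050145 ≈ 0.046
P(newsletter | evidence) = 0.035803 / 0.050145 ≈ 0.714
P(romance scam | evidence) = 0.011607 / 0.050145 ≈ 0.231

0.008, 0.046, 0.714, 0.231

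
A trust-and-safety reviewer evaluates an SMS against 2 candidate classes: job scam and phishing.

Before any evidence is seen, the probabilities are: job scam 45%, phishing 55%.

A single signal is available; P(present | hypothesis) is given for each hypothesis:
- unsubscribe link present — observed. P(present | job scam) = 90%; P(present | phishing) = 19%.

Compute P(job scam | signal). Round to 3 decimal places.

By Bayes' rule, the unnormalized weight for each hypothesis is prior × likelihood:
  job scam: 0.45 × 0.90 = 0.405
  phishing: 0.55 × 0.19 = 0.1045
Normalizing constant Z = 0.405 + 0.1045 = 0.5095.
P(job scam | evidence) = 0.405 / 0.5095 ≈ 0.795.

0.795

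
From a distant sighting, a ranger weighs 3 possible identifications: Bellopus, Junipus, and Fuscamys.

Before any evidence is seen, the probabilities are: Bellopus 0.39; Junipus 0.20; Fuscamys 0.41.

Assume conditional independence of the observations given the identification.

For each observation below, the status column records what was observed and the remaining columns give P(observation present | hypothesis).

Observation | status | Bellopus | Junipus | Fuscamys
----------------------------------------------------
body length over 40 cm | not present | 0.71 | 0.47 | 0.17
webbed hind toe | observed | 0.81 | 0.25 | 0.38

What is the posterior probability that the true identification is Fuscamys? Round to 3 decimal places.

By Bayes' rule with conditional independence, the unnormalized weight for each hypothesis is prior × ∏ likelihoods (using 1 − P(present | H) for each absent observation):
  Bellopus: 0.39 × (1 − 0.71) × 0.81 = 0.091611
  Junipus: 0.20 × (1 − 0.47) × 0.25 = 0.0265
  Fuscamys: 0.41 × (1 − 0.17) × 0.38 = 0.12931
Marginal likelihood of the evidence = 0.24743.
P(Fuscamys | evidence) = 0.12931 / 0.24743 ≈ 0.523.

0.523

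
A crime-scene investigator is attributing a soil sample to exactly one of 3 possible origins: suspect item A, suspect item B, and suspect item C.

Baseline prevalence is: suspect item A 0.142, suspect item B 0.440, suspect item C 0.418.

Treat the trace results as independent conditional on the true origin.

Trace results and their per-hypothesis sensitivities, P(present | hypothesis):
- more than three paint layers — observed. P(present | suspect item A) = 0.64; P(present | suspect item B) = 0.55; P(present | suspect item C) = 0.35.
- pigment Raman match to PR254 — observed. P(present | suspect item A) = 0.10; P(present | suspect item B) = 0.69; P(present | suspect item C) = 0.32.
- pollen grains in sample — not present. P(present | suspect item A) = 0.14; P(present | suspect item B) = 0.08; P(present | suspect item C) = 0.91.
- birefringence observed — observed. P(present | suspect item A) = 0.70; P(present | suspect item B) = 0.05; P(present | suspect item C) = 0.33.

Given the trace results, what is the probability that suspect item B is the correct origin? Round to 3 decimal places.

0.528

For each hypothesis, the unnormalized posterior weight is prior × product of the trace result likelihoods (using 1 − P(present | H) for each absent trace result):
  suspect item A: 0.142 × 0.64 × 0.10 × (1 − 0.14) × 0.70 = 0.005471
  suspect item B: 0.440 × 0.55 × 0.69 × (1 − 0.08) × 0.05 = 0.0076811
  suspect item C: 0.418 × 0.35 × 0.32 × (1 − 0.91) × 0.33 = 0.0013904
Normalizing constant Z = 0.005471 + 0.0076811 + 0.0013904 = 0.014542.
P(suspect item B | evidence) = 0.0076811 / 0.014542 ≈ 0.528.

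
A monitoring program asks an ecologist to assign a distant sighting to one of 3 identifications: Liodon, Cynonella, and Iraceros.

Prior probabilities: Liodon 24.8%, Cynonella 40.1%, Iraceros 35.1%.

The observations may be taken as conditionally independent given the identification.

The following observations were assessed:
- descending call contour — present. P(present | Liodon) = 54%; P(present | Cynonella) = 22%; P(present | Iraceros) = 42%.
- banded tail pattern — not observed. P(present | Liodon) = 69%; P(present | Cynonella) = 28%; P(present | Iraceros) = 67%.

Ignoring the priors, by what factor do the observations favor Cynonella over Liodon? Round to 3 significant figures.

0.946

The Bayes factor is the ratio of the joint likelihoods of the evidence pattern under the two hypotheses (using 1 − P(present | H) for each absent observation).
  Cynonella: 0.22 × (1 − 0.28) = 0.1584
  Liodon: 0.54 × (1 − 0.69) = 0.1674
Bayes factor = 0.1584 / 0.1674 ≈ 0.946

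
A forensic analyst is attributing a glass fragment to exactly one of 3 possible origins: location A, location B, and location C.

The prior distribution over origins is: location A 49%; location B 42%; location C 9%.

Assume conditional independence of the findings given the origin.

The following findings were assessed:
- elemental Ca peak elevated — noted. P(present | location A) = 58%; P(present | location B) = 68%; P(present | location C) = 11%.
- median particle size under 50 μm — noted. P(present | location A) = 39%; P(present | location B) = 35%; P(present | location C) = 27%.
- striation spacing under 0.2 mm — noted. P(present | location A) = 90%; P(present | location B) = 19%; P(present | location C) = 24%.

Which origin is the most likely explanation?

For each hypothesis, the unnormalized posterior weight is prior × product of the finding likelihoods:
  location A: 0.49 × 0.58 × 0.39 × 0.90 = 0.099754
  location B: 0.42 × 0.68 × 0.35 × 0.19 = 0.018992
  location C: 0.09 × 0.11 × 0.27 × 0.24 = 0.00064152
Normalizing constant Z = 0.099754 + 0.018992 + 0.00064152 = 0.11939.
P(location A | evidence) ≈ 0.099754 / 0.11939 ≈ 0.836
P(location B | evidence) ≈ 0.018992 / 0.11939 ≈ 0.159
P(location C | evidence) ≈ 0.00064152 / 0.11939 ≈ 0.005
The largest is 0.836, so location A is most probable.

location A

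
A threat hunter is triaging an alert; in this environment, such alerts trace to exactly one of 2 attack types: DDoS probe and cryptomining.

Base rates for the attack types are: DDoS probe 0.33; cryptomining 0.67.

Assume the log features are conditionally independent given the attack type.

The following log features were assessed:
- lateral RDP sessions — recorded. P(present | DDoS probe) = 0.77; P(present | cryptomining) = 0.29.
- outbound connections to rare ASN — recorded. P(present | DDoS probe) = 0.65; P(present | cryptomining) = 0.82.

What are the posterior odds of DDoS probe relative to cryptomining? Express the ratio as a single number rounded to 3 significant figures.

1.04

The normalizing constant cancels in an odds ratio, so compute prior × likelihood for the two hypotheses only:
  DDoS probe: 0.33 × 0.77 × 0.65 = 0.16517
  cryptomining: 0.67 × 0.29 × 0.82 = 0.15933
Posterior odds = 0.16517 / 0.15933 ≈ 1.04.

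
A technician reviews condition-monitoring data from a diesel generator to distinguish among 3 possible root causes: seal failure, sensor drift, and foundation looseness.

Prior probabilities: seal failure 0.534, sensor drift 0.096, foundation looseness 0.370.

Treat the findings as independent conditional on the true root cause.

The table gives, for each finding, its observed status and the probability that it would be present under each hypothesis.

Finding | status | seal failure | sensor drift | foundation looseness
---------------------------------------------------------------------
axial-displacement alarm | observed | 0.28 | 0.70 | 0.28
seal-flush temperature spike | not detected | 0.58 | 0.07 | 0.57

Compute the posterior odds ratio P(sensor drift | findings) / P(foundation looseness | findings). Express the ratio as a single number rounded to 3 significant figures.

1.40

Unnormalized posterior weight (prior times the finding likelihoods) for each of the two hypotheses (using 1 − P(present | H) for each absent finding):
  sensor drift: 0.096 × 0.70 × (1 − 0.07) = 0.062496
  foundation looseness: 0.370 × 0.28 × (1 − 0.57) = 0.044548
Posterior odds = 0.062496 / 0.044548 ≈ 1.40.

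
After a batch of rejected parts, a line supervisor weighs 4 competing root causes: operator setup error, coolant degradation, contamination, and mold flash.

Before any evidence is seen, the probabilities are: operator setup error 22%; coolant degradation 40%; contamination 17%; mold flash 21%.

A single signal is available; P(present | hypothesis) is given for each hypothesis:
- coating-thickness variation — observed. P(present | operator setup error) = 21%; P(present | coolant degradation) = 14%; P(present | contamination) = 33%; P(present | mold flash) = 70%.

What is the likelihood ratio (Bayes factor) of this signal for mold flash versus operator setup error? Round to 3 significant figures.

3.33

Likelihood of this signal under each hypothesis:
  mold flash: 0.7
  operator setup error: 0.21
Bayes factor = 0.7 / 0.21 ≈ 3.33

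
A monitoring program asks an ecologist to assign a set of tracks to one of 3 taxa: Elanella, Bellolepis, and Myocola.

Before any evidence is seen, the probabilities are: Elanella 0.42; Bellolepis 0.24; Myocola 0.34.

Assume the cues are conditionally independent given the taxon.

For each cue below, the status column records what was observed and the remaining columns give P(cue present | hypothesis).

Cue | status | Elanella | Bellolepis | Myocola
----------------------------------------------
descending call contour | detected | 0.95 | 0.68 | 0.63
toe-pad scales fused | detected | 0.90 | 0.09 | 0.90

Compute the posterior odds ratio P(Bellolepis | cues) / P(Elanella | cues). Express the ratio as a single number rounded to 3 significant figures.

Unnormalized posterior weight (prior times the cue likelihoods) for each of the two hypotheses:
  Bellolepis: 0.24 × 0.68 × 0.09 = 0.014688
  Elanella: 0.42 × 0.95 × 0.90 = 0.3591
Odds(Bellolepis : Elanella) = 0.014688 / 0.3591 ≈ 0.0409.

0.0409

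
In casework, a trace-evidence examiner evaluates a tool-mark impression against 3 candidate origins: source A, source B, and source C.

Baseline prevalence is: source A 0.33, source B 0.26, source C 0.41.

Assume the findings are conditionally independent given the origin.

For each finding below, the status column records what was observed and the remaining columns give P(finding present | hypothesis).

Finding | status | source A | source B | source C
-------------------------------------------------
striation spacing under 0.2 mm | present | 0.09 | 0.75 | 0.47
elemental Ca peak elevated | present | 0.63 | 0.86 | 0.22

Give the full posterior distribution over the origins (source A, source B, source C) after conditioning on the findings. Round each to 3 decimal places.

0.082, 0.733, 0.185

By Bayes' rule with conditional independence, the unnormalized weight for each hypothesis is prior × ∏ likelihoods:
  source A: 0.33 × 0.09 × 0.63 = 0.018711
  source B: 0.26 × 0.75 × 0.86 = 0.1677
  source C: 0.41 × 0.47 × 0.22 = 0.042394
Marginal likelihood of the evidence = 0.22881.
P(source A | evidence) = 0.018711 / 0.22881 ≈ 0.082
P(source B | evidence) = 0.1677 / 0.22881 ≈ 0.733
P(source C | evidence) = 0.042394 / 0.22881 ≈ 0.185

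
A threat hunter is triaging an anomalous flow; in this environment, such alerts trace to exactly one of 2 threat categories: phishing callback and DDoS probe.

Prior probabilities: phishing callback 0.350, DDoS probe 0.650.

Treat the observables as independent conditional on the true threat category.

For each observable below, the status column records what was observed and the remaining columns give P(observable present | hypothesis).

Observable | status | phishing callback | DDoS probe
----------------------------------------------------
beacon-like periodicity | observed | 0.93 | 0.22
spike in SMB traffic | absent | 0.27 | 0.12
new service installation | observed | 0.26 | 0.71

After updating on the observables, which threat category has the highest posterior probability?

DDoS probe

Multiply each prior by the joint likelihood of the observable pattern (using 1 − P(present | H) for each absent observable):
  phishing callback: 0.350 × 0.93 × (1 − 0.27) × 0.26 = 0.06178
  DDoS probe: 0.650 × 0.22 × (1 − 0.12) × 0.71 = 0.089346
Marginal likelihood of the evidence = 0.15113.
P(phishing callback | evidence) ≈ 0.06178 / 0.15113 ≈ 0.409
P(DDoS probe | evidence) ≈ 0.089346 / 0.15113 ≈ 0.591
The largest is 0.591, so DDoS probe is most probable.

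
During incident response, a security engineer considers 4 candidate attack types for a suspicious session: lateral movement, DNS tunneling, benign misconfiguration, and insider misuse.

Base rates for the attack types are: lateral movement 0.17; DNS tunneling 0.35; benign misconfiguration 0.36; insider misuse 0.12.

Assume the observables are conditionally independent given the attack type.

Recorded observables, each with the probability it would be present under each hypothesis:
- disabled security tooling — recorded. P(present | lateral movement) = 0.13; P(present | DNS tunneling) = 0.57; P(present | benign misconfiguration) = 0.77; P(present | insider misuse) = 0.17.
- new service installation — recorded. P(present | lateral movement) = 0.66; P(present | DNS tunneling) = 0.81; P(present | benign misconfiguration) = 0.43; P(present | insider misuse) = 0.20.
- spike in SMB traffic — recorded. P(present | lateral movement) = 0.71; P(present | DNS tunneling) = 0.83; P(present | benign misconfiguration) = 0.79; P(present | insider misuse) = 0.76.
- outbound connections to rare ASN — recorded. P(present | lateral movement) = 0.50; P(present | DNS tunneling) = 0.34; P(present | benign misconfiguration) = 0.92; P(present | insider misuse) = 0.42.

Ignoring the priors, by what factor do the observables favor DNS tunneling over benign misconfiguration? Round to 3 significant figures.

Take the product of per-observable likelihoods under each hypothesis, then divide.
  DNS tunneling: 0.57 × 0.81 × 0.83 × 0.34 = 0.13029
  benign misconfiguration: 0.77 × 0.43 × 0.79 × 0.92 = 0.24064
Bayes factor = 0.13029 / 0.24064 ≈ 0.541

0.541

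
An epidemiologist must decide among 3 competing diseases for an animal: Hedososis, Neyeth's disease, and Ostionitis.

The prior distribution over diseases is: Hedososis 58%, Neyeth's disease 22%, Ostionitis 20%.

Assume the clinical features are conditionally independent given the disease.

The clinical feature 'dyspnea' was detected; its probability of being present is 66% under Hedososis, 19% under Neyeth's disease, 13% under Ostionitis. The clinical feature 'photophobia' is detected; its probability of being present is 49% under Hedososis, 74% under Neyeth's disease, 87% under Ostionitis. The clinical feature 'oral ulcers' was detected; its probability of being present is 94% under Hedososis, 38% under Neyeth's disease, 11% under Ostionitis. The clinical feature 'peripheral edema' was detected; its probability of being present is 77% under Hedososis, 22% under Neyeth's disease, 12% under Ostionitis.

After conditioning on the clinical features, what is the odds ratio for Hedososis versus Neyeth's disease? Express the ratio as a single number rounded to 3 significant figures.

52.5

The normalizing constant cancels in an odds ratio, so compute prior × likelihood for the two hypotheses only:
  Hedososis: 0.58 × 0.66 × 0.49 × 0.94 × 0.77 = 0.13576
  Neyeth's disease: 0.22 × 0.19 × 0.74 × 0.38 × 0.22 = 0.0025859
Posterior odds = 0.13576 / 0.0025859 ≈ 52.5.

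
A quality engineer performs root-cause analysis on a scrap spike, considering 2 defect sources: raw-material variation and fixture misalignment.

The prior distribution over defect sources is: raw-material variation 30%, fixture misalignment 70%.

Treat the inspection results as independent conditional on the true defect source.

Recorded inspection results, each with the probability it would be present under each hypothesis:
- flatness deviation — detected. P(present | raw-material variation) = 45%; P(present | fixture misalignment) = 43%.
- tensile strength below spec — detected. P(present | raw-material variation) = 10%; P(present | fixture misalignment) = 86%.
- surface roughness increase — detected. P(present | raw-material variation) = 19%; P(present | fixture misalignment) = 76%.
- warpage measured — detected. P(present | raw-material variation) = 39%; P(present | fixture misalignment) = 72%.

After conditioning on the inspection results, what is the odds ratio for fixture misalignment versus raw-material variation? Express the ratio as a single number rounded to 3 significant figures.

142

Posterior odds equal prior odds times the likelihood ratio; only the two competing hypotheses matter.
  fixture misalignment: 0.70 × 0.43 × 0.86 × 0.76 × 0.72 = 0.14165
  raw-material variation: 0.30 × 0.45 × 0.10 × 0.19 × 0.39 = 0.0010004
Posterior odds = 0.14165 / 0.0010004 ≈ 142.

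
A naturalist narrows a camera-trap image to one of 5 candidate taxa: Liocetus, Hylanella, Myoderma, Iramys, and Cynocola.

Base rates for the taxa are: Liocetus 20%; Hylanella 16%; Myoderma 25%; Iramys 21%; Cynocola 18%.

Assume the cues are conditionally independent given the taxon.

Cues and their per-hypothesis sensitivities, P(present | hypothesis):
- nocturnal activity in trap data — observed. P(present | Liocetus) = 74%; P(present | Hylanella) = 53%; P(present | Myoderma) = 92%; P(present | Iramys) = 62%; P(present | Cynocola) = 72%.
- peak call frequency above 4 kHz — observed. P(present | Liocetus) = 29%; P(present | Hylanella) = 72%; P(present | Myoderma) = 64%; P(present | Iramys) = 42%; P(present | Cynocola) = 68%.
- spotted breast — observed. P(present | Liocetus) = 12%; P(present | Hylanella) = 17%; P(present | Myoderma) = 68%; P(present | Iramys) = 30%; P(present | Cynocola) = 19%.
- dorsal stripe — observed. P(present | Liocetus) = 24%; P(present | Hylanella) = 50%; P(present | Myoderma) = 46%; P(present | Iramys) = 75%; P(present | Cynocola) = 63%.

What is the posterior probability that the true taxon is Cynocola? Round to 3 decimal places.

For each hypothesis, the unnormalized posterior weight is prior × product of the cue likelihoods:
  Liocetus: 0.20 × 0.74 × 0.29 × 0.12 × 0.24 = 0.0012361
  Hylanella: 0.16 × 0.53 × 0.72 × 0.17 × 0.50 = 0.0051898
  Myoderma: 0.25 × 0.92 × 0.64 × 0.68 × 0.46 = 0.046044
  Iramys: 0.21 × 0.62 × 0.42 × 0.30 × 0.75 = 0.012304
  Cynocola: 0.18 × 0.72 × 0.68 × 0.19 × 0.63 = 0.010549
Normalizing constant Z = 0.0012361 + 0.0051898 + 0.046044 + 0.012304 + 0.010549 = 0.075323.
P(Cynocola | evidence) = 0.010549 / 0.075323 ≈ 0.140.

0.140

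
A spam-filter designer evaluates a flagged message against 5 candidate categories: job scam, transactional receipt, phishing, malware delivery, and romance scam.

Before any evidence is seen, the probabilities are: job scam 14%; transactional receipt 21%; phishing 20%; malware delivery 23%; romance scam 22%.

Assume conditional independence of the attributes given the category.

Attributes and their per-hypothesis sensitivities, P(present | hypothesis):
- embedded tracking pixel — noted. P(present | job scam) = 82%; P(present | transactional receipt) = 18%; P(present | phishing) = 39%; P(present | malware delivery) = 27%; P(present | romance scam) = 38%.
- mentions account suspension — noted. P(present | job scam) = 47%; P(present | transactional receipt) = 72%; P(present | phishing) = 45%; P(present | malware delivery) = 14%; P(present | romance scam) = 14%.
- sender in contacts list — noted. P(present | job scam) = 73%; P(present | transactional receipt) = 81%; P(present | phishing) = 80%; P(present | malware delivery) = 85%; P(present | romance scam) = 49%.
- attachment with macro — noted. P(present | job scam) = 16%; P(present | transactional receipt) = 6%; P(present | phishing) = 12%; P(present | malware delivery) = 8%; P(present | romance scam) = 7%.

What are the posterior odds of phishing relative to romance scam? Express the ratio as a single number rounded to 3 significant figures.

Unnormalized posterior weight (prior times the attribute likelihoods) for each of the two hypotheses:
  phishing: 0.20 × 0.39 × 0.45 × 0.80 × 0.12 = 0.0033696
  romance scam: 0.22 × 0.38 × 0.14 × 0.49 × 0.07 = 0.00040145
Odds(phishing : romance scam) = 0.0033696 / 0.00040145 ≈ 8.39.

8.39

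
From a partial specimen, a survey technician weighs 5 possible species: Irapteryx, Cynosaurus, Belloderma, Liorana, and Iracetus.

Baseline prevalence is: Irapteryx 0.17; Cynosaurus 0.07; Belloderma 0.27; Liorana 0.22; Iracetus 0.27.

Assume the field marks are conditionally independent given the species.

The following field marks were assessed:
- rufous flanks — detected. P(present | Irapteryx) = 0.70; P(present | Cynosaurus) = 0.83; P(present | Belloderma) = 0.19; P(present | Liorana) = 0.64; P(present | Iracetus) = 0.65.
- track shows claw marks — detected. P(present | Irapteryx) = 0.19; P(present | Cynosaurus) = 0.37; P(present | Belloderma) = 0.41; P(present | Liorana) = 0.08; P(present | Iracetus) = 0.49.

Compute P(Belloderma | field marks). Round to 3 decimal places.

0.130

Multiply each prior by the joint likelihood of the field mark pattern:
  Irapteryx: 0.17 × 0.70 × 0.19 = 0.02261
  Cynosaurus: 0.07 × 0.83 × 0.37 = 0.021497
  Belloderma: 0.27 × 0.19 × 0.41 = 0.021033
  Liorana: 0.22 × 0.64 × 0.08 = 0.011264
  Iracetus: 0.27 × 0.65 × 0.49 = 0.085995
Marginal likelihood of the evidence = 0.1624.
P(Belloderma | evidence) = 0.021033 / 0.1624 ≈ 0.130.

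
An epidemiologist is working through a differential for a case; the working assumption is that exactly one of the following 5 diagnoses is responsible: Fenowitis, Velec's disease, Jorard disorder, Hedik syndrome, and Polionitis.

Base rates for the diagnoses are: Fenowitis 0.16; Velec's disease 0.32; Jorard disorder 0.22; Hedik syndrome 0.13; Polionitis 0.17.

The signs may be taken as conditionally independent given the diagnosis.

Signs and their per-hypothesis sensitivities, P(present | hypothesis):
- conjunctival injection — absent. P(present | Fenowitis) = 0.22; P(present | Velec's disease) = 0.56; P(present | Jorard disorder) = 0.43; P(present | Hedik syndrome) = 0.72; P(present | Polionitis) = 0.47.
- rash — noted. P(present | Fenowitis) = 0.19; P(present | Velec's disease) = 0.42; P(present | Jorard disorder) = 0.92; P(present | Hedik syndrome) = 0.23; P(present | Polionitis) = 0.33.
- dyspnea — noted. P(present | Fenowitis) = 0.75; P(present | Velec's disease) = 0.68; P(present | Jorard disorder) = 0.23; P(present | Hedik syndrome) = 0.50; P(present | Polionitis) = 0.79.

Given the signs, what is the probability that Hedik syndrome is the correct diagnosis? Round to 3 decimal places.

0.037

Multiply each prior by the joint likelihood of the sign pattern (using 1 − P(present | H) for each absent sign):
  Fenowitis: 0.16 × (1 − 0.22) × 0.19 × 0.75 = 0.017784
  Velec's disease: 0.32 × (1 − 0.56) × 0.42 × 0.68 = 0.040212
  Jorard disorder: 0.22 × (1 − 0.43) × 0.92 × 0.23 = 0.026535
  Hedik syndrome: 0.13 × (1 − 0.72) × 0.23 × 0.50 = 0.004186
  Polionitis: 0.17 × (1 − 0.47) × 0.33 × 0.79 = 0.023489
Marginal likelihood of the evidence = 0.11221.
P(Hedik syndrome | evidence) = 0.004186 / 0.11221 ≈ 0.037.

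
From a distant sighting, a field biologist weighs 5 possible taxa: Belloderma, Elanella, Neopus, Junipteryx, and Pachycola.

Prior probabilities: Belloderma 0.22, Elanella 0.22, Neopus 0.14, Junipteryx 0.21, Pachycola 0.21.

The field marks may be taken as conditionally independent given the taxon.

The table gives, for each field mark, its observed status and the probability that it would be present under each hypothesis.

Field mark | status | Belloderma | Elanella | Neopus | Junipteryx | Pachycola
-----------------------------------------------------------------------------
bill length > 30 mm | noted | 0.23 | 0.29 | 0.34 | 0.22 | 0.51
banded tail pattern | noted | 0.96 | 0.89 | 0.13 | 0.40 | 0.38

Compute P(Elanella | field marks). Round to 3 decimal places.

Multiply each prior by the joint likelihood of the field mark pattern:
  Belloderma: 0.22 × 0.23 × 0.96 = 0.048576
  Elanella: 0.22 × 0.29 × 0.89 = 0.056782
  Neopus: 0.14 × 0.34 × 0.13 = 0.006188
  Junipteryx: 0.21 × 0.22 × 0.40 = 0.01848
  Pachycola: 0.21 × 0.51 × 0.38 = 0.040698
Marginal likelihood of the evidence = 0.17072.
P(Elanella | evidence) = 0.056782 / 0.17072 ≈ 0.333.

0.333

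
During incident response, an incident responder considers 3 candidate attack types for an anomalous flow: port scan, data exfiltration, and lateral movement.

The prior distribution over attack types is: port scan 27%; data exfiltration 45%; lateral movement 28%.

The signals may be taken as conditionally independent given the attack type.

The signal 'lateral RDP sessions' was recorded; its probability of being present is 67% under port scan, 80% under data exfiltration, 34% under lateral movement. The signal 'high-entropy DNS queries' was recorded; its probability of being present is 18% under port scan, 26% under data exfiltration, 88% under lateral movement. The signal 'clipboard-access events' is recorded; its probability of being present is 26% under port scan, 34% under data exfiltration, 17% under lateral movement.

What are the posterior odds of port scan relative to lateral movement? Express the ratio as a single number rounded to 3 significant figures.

0.594

Unnormalized posterior weight (prior times the signal likelihoods) for each of the two hypotheses:
  port scan: 0.27 × 0.67 × 0.18 × 0.26 = 0.0084661
  lateral movement: 0.28 × 0.34 × 0.88 × 0.17 = 0.014242
Odds(port scan : lateral movement) = 0.0084661 / 0.014242 ≈ 0.594.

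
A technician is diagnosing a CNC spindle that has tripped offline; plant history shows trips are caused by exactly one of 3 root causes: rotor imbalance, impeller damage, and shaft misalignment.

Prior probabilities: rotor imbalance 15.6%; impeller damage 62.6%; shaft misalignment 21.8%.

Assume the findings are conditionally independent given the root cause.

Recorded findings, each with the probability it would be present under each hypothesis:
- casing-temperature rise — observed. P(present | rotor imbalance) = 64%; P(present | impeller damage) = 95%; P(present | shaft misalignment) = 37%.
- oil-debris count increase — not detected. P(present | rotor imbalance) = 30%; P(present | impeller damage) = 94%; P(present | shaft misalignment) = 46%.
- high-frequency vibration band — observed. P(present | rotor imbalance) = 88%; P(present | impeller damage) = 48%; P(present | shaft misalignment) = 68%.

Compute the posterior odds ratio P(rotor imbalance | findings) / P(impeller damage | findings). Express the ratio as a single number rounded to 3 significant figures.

3.59

Posterior odds equal prior odds times the likelihood ratio; only the two competing hypotheses matter (using 1 − P(present | H) for each absent finding).
  rotor imbalance: 0.156 × 0.64 × (1 − 0.30) × 0.88 = 0.061501
  impeller damage: 0.626 × 0.95 × (1 − 0.94) × 0.48 = 0.017127
Odds(rotor imbalance : impeller damage) = 0.061501 / 0.017127 ≈ 3.59.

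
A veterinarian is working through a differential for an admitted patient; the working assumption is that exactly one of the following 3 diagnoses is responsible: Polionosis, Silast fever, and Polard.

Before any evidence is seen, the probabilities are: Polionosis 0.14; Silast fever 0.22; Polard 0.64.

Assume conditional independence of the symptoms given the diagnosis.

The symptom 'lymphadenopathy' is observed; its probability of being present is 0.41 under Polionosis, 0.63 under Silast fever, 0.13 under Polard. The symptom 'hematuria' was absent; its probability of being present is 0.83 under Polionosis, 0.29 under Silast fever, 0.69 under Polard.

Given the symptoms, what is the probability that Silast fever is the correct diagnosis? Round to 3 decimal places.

0.735

For each hypothesis, the unnormalized posterior weight is prior × product of the symptom likelihoods (using 1 − P(present | H) for each absent symptom):
  Polionosis: 0.14 × 0.41 × (1 − 0.83) = 0.009758
  Silast fever: 0.22 × 0.63 × (1 − 0.29) = 0.098406
  Polard: 0.64 × 0.13 × (1 − 0.69) = 0.025792
The unnormalized weights sum to 0.13396.
P(Silast fever | evidence) = 0.098406 / 0.13396 ≈ 0.735.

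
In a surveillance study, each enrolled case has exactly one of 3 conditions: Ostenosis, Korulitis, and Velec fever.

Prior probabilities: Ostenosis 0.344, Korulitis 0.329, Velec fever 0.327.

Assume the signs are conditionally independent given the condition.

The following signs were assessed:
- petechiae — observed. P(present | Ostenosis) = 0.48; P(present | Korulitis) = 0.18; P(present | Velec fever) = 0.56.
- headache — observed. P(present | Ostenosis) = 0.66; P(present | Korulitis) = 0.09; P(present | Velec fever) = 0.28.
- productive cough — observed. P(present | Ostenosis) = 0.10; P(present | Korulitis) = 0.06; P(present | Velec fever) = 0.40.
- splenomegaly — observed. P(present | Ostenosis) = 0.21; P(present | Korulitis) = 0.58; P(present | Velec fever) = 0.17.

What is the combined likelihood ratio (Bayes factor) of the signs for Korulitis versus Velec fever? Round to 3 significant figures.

Joint likelihood of the sign pattern under each hypothesis:
  Korulitis: 0.18 × 0.09 × 0.06 × 0.58 = 0.00056376
  Velec fever: 0.56 × 0.28 × 0.40 × 0.17 = 0.010662
Bayes factor = 0.00056376 / 0.010662 ≈ 0.0529

0.0529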